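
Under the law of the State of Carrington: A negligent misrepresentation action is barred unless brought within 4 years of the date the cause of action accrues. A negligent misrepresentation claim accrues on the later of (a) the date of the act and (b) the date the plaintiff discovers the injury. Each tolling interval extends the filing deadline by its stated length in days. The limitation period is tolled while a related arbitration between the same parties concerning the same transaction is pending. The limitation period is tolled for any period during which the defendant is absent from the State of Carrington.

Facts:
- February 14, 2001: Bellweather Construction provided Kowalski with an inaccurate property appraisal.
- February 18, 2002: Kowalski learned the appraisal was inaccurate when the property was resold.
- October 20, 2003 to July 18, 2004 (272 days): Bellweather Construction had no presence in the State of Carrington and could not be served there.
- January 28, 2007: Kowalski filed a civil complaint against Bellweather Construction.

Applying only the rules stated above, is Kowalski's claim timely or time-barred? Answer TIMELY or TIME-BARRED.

Because discovery on February 18, 2002 post-dates the February 14, 2001 act, accrual under the later-of rule falls on February 18, 2002.
Adding the 4 years base period to February 18, 2002 gives a deadline of February 18, 2006, before any tolling.
Because the defendant's absence from the jurisdiction ran from October 20, 2003 to July 18, 2004, the deadline is extended by 272 days to November 17, 2006.
Filing on January 28, 2007 missed the November 17, 2006 deadline — the action is time-barred.

TIME-BARRED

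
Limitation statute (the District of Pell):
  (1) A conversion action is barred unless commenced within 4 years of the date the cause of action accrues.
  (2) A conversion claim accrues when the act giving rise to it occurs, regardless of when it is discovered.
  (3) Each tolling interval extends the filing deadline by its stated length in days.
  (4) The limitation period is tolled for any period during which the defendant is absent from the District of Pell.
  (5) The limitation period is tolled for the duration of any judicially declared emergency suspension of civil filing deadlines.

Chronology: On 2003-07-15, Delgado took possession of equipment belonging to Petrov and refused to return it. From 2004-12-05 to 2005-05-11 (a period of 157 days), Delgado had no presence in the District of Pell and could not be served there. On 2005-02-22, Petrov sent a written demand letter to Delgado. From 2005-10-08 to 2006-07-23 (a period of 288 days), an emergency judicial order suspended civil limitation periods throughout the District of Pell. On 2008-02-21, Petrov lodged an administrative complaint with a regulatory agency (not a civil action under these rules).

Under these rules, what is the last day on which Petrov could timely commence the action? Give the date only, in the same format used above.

2008-10-02

The limitation period began to run on 2003-07-15.
4 years from 2003-07-15 is 2007-07-15.
The defendant's absence from the jurisdiction from 2004-12-05 to 2005-05-11 tolled the period for 157 days, extending the deadline to 2007-12-19.
The period was tolled for 288 days by the emergency suspension of filing deadlines (2005-10-08 to 2006-07-23), pushing the deadline to 2008-10-02.
Nothing else in the chronology tolls or restarts the period.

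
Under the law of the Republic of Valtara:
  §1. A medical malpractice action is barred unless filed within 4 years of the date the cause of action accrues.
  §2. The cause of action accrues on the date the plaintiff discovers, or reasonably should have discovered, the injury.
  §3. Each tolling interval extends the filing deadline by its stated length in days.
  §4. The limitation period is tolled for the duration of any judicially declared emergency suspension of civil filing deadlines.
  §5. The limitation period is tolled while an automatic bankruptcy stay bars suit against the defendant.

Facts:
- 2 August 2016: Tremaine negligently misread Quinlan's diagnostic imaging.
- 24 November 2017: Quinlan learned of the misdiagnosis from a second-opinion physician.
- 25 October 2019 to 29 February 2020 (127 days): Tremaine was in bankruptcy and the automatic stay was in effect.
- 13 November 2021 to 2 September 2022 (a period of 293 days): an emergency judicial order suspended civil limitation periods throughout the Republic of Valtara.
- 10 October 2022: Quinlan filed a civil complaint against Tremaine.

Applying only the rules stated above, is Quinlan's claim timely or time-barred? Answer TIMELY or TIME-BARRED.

TIMELY

The claim did not accrue until Quinlan discovered the injury on 24 November 2017; the 2 August 2016 act date does not start the clock under the stated rule.
Adding the 4 years base period to 24 November 2017 gives a deadline of 24 November 2021, before any tolling.
The automatic bankruptcy stay from 25 October 2019 to 29 February 2020 tolled the period for 127 days, extending the deadline to 31 March 2022.
The emergency suspension of filing deadlines from 13 November 2021 to 2 September 2022 tolled the period for 293 days, extending the deadline to 18 January 2023.
Quinlan filed on 10 October 2022, before the 18 January 2023 deadline, so the action is timely.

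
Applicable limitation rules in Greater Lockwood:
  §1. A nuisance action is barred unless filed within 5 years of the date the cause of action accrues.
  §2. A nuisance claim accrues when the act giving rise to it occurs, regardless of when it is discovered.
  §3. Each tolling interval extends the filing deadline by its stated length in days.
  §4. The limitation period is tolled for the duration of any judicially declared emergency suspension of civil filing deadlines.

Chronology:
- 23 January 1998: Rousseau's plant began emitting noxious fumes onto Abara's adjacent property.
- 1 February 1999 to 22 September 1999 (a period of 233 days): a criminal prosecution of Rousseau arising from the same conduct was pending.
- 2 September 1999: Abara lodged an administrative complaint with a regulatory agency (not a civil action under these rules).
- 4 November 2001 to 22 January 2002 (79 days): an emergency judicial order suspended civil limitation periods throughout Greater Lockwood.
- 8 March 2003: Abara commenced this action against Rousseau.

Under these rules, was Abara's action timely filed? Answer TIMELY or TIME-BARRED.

TIMELY

The cause of action accrued on 23 January 1998, the date of the act.
Adding the 5 years base period to 23 January 1998 gives a deadline of 23 January 2003, before any tolling.
The emergency suspension of filing deadlines from 4 November 2001 to 22 January 2002 tolled the period for 79 days, extending the deadline to 12 April 2003.
The pending criminal prosecution from 1 February 1999 to 22 September 1999 does not toll the period, because no stated rule makes a criminal prosecution a tolling event.
The other events in the timeline have no effect on the limitation period under the stated rules.
Filing on 8 March 2003 beat the 12 April 2003 deadline — the action is timely.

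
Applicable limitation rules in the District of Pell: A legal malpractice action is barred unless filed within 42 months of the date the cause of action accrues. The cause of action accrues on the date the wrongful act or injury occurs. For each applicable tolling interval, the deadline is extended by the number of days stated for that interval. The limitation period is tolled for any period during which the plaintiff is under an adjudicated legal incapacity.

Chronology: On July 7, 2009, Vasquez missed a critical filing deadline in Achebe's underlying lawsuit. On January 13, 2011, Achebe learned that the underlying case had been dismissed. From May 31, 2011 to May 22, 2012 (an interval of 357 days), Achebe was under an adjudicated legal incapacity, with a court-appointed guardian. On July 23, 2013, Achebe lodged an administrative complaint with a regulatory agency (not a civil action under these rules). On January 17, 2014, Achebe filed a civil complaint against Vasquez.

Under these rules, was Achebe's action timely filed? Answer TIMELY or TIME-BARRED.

The claim accrued on July 7, 2009, when the wrongful act occurred; under the stated occurrence rule the January 13, 2011 discovery does not delay accrual.
The untolled deadline — 42 months after July 7, 2009 — is January 7, 2013.
The period was tolled for 357 days by the plaintiff's legal incapacity (May 31, 2011 to May 22, 2012), pushing the deadline to December 30, 2013.
The other events in the timeline have no effect on the limitation period under the stated rules.
The January 17, 2014 filing falls after the December 30, 2013 deadline; the claim is time-barred.

TIME-BARRED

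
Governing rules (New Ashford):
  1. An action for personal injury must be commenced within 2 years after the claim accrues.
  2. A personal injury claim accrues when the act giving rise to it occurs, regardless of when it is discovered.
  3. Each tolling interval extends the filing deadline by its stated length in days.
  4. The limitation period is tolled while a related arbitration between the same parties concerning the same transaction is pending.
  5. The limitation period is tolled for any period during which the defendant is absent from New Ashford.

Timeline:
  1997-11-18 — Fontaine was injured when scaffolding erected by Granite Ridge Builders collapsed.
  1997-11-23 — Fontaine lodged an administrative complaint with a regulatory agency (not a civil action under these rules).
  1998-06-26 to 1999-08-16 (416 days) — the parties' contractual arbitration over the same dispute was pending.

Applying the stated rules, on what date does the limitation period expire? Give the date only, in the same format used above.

2001-01-07

The claim accrued on 1997-11-18, when the wrongful act occurred.
2 years from 1997-11-18 is 1999-11-18.
Because the pending related arbitration ran from 1998-06-26 to 1999-08-16, the deadline is extended by 416 days to 2001-01-07.
The other events in the timeline have no effect on the limitation period under the stated rules.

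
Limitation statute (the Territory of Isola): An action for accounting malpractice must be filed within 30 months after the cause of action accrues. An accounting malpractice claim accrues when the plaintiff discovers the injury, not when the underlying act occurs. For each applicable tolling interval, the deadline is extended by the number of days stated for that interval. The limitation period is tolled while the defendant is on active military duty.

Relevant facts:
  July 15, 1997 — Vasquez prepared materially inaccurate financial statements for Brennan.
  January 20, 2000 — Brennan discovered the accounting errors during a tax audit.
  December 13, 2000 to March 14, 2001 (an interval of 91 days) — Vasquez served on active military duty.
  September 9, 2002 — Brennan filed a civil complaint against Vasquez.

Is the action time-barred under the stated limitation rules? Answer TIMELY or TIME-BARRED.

TIMELY

The claim did not accrue until Brennan discovered the injury on January 20, 2000; the July 15, 1997 act date does not start the clock under the stated rule.
30 months from January 20, 2000 is July 20, 2002.
The defendant's active military service from December 13, 2000 to March 14, 2001 tolled the period for 91 days, extending the deadline to October 19, 2002.
Filing on September 9, 2002 beat the October 19, 2002 deadline — the action is timely.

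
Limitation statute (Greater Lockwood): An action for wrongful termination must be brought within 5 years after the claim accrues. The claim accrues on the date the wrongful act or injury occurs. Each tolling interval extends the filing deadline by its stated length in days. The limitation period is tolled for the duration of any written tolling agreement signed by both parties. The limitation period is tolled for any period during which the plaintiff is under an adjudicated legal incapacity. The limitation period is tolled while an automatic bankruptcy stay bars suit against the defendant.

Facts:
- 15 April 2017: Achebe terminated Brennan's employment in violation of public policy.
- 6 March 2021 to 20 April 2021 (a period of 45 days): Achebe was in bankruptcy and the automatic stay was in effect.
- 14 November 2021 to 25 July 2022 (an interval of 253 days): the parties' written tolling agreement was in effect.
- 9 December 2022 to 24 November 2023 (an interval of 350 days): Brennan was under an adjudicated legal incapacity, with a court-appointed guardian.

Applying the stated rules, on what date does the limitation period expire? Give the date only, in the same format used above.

The claim accrued on 15 April 2017, the date of the act.
5 years from 15 April 2017 is 15 April 2022.
Because the automatic bankruptcy stay ran from 6 March 2021 to 20 April 2021, the deadline is extended by 45 days to 30 May 2022.
Because the written tolling agreement ran from 14 November 2021 to 25 July 2022, the deadline is extended by 253 days to 7 February 2023.
The period was tolled for 350 days by the plaintiff's legal incapacity (9 December 2022 to 24 November 2023), pushing the deadline to 23 January 2024.

23 January 2024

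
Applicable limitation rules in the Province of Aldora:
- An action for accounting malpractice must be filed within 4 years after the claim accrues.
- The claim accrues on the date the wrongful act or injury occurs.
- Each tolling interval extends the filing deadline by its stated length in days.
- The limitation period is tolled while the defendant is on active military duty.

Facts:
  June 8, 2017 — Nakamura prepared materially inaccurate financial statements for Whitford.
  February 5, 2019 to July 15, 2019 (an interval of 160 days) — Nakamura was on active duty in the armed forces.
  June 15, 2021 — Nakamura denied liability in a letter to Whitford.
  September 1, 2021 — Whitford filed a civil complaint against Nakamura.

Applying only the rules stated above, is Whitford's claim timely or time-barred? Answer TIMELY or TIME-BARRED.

The claim accrued on June 8, 2017, when the wrongful act occurred.
Adding the 4 years base period to June 8, 2017 gives a deadline of June 8, 2021, before any tolling.
Because the defendant's active military service ran from February 5, 2019 to July 15, 2019, the deadline is extended by 160 days to November 15, 2021.
None of the other events listed affects the running of the period under the stated rules.
Whitford filed on September 1, 2021, before the November 15, 2021 deadline, so the action is timely.

TIMELY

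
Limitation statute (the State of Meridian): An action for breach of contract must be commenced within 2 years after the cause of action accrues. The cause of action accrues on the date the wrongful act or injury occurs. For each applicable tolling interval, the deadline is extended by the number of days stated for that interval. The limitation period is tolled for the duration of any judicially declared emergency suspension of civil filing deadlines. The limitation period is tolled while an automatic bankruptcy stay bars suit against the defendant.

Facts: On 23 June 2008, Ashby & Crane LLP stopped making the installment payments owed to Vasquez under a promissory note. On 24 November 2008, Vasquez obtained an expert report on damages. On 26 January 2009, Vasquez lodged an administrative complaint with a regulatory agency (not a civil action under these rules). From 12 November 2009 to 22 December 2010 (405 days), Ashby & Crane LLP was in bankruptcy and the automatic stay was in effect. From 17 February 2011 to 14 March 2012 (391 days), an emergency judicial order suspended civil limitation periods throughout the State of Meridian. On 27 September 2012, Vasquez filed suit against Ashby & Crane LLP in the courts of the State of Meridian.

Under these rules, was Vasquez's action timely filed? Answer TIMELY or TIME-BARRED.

The limitation period began to run on 23 June 2008.
Adding the 2 years base period to 23 June 2008 gives a deadline of 23 June 2010, before any tolling.
The period was tolled for 405 days by the automatic bankruptcy stay (12 November 2009 to 22 December 2010), pushing the deadline to 2 August 2011.
The period was tolled for 391 days by the emergency suspension of filing deadlines (17 February 2011 to 14 March 2012), pushing the deadline to 27 August 2012.
The other events in the timeline have no effect on the limitation period under the stated rules.
Vasquez filed on 27 September 2012, after the 27 August 2012 deadline, so the action is time-barred.

TIME-BARRED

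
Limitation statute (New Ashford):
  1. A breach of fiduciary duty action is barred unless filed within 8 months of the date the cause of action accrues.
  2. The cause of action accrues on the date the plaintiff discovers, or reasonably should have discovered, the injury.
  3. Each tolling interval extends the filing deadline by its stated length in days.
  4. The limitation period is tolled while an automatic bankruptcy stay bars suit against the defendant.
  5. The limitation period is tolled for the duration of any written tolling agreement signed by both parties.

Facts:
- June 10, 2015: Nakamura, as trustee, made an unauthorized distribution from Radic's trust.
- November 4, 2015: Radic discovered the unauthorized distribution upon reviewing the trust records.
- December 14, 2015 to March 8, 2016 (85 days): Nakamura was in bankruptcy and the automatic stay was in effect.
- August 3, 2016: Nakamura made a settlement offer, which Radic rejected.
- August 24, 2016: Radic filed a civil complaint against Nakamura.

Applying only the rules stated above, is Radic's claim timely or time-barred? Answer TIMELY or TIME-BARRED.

TIMELY

The claim did not accrue until Radic discovered the injury on November 4, 2015; the June 10, 2015 act date does not start the clock under the stated rule.
Adding the 8 months base period to November 4, 2015 gives a deadline of July 4, 2016, before any tolling.
Because the automatic bankruptcy stay ran from December 14, 2015 to March 8, 2016, the deadline is extended by 85 days to September 27, 2016.
The other events in the timeline have no effect on the limitation period under the stated rules.
The August 24, 2016 filing precedes the September 27, 2016 deadline; the claim is timely.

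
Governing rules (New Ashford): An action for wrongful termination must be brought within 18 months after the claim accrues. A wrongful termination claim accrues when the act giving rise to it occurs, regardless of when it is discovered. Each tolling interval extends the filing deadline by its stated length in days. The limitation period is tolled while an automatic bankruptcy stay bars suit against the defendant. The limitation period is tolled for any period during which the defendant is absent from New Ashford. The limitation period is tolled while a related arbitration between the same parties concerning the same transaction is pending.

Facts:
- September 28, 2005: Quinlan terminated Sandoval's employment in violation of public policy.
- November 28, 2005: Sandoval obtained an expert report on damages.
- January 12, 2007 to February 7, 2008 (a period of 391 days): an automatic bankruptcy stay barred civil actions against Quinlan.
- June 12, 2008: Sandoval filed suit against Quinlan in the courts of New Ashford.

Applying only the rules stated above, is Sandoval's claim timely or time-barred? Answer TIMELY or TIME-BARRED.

TIME-BARRED

The claim accrued on September 28, 2005, when the wrongful act occurred.
18 months from September 28, 2005 is March 28, 2007.
Because the automatic bankruptcy stay ran from January 12, 2007 to February 7, 2008, the deadline is extended by 391 days to April 22, 2008.
None of the other events listed affects the running of the period under the stated rules.
The June 12, 2008 filing falls after the April 22, 2008 deadline; the claim is time-barred.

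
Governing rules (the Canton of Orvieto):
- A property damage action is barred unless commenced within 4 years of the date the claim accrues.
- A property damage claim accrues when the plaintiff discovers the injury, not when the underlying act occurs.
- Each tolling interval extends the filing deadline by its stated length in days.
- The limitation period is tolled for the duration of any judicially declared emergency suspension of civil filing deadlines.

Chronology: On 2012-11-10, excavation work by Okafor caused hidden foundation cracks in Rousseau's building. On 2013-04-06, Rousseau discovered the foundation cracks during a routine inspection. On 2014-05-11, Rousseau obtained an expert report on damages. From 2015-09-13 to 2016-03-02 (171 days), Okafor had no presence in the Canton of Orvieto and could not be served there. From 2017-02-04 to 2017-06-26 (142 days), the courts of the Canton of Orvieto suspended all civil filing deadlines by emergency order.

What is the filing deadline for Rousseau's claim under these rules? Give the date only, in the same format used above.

2017-08-26

Under the discovery rule, the claim accrued on 2013-04-06, when Rousseau discovered the injury — not on the 2012-11-10 date of the underlying act.
4 years from 2013-04-06 is 2017-04-06.
The emergency suspension of filing deadlines from 2017-02-04 to 2017-06-26 tolled the period for 142 days, extending the deadline to 2017-08-26.
No stated provision tolls the period for the defendant's absence, so the interval from 2015-09-13 to 2016-03-02 has no effect on the deadline.
Nothing else in the chronology tolls or restarts the period.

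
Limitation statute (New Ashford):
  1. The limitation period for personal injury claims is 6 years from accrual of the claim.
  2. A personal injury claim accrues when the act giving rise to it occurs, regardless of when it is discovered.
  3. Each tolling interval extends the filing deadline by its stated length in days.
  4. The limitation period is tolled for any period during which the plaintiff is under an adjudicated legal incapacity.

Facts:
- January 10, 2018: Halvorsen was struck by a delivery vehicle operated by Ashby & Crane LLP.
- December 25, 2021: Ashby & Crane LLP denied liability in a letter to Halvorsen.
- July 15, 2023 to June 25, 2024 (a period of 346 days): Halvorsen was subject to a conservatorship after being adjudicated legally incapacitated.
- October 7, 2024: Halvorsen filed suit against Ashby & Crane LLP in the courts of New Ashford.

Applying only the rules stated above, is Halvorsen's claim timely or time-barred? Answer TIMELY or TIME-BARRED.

TIMELY

The claim accrued on January 10, 2018, when the wrongful act occurred.
Adding the 6 years base period to January 10, 2018 gives a deadline of January 10, 2024, before any tolling.
The plaintiff's legal incapacity from July 15, 2023 to June 25, 2024 tolled the period for 346 days, extending the deadline to December 21, 2024.
None of the other events listed affects the running of the period under the stated rules.
The October 7, 2024 filing precedes the December 21, 2024 deadline; the claim is timely.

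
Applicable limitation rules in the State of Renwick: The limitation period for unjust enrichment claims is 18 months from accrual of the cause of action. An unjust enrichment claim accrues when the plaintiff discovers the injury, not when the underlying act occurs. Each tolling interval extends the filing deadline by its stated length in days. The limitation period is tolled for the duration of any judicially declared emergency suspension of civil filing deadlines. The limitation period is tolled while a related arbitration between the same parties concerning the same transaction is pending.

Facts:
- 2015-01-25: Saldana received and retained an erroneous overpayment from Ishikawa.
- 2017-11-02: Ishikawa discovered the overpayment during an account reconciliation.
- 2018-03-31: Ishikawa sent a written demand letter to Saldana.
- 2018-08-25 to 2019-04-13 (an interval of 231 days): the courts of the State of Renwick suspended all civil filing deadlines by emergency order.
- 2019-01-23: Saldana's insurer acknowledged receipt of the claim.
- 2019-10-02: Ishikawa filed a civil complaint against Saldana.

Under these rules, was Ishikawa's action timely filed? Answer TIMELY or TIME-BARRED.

TIMELY

The claim did not accrue until Ishikawa discovered the injury on 2017-11-02; the 2015-01-25 act date does not start the clock under the stated rule.
18 months from 2017-11-02 is 2019-05-02.
Because the emergency suspension of filing deadlines ran from 2018-08-25 to 2019-04-13, the deadline is extended by 231 days to 2019-12-19.
The other events in the timeline have no effect on the limitation period under the stated rules.
Ishikawa filed on 2019-10-02, before the 2019-12-19 deadline, so the action is timely.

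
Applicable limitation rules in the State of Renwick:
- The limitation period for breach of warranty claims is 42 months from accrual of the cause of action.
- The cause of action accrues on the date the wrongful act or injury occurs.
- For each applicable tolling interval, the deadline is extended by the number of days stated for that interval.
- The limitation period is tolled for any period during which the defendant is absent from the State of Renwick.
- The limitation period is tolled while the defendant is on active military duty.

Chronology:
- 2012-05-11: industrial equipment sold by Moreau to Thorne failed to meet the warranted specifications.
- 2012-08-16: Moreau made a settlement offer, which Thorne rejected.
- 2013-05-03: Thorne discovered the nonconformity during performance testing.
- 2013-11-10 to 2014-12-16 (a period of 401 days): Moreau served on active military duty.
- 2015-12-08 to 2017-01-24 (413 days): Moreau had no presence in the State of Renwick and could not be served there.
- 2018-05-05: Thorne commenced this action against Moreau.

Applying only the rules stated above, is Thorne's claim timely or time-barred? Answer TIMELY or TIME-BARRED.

The claim accrued on 2012-05-11, when the wrongful act occurred; under the stated occurrence rule the 2013-05-03 discovery does not delay accrual.
Adding the 42 months base period to 2012-05-11 gives a deadline of 2015-11-11, before any tolling.
The defendant's active military service from 2013-11-10 to 2014-12-16 tolled the period for 401 days, extending the deadline to 2016-12-16.
Because the defendant's absence from the jurisdiction ran from 2015-12-08 to 2017-01-24, the deadline is extended by 413 days to 2018-02-02.
The other events in the timeline have no effect on the limitation period under the stated rules.
The 2018-05-05 filing falls after the 2018-02-02 deadline; the claim is time-barred.

TIME-BARRED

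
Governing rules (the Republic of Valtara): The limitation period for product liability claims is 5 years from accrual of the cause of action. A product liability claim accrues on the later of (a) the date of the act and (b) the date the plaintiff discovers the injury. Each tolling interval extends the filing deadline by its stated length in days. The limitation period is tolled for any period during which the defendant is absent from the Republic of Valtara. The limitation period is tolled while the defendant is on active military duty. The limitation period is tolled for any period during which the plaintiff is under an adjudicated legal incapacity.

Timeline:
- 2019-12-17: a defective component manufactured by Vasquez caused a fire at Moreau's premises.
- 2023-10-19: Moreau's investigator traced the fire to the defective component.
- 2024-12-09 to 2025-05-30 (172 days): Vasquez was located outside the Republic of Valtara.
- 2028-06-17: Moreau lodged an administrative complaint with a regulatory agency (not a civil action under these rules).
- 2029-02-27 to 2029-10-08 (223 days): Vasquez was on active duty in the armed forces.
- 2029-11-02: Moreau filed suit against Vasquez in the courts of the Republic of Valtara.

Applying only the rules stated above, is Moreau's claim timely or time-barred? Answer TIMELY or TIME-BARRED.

TIMELY

The claim accrued on 2023-10-19 — the later of the 2019-12-17 act and the 2023-10-19 discovery.
5 years from 2023-10-19 is 2028-10-19.
The defendant's absence from the jurisdiction from 2024-12-09 to 2025-05-30 tolled the period for 172 days, extending the deadline to 2029-04-09.
Because the defendant's active military service ran from 2029-02-27 to 2029-10-08, the deadline is extended by 223 days to 2029-11-18.
None of the other events listed affects the running of the period under the stated rules.
Filing on 2029-11-02 beat the 2029-11-18 deadline — the action is timely.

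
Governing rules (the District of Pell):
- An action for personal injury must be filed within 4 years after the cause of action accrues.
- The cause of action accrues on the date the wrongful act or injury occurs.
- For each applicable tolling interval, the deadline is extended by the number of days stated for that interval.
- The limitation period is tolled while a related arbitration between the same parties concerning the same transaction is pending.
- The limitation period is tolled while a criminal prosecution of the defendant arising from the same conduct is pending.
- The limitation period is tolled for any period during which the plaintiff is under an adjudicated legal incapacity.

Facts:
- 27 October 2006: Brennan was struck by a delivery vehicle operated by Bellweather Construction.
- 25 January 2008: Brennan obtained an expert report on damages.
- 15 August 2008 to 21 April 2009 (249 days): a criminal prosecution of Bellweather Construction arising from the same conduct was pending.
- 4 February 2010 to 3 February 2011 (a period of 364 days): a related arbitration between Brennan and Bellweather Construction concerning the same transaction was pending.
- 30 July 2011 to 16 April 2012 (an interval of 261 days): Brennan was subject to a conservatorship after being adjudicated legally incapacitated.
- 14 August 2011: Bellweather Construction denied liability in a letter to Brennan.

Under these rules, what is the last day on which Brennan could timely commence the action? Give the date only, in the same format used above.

19 March 2013

The claim accrued on 27 October 2006, when the wrongful act occurred.
The untolled deadline — 4 years after 27 October 2006 — is 27 October 2010.
The period was tolled for 249 days by the pending criminal prosecution (15 August 2008 to 21 April 2009), pushing the deadline to 3 July 2011.
The period was tolled for 364 days by the pending related arbitration (4 February 2010 to 3 February 2011), pushing the deadline to 1 July 2012.
The period was tolled for 261 days by the plaintiff's legal incapacity (30 July 2011 to 16 April 2012), pushing the deadline to 19 March 2013.
None of the other events listed affects the running of the period under the stated rules.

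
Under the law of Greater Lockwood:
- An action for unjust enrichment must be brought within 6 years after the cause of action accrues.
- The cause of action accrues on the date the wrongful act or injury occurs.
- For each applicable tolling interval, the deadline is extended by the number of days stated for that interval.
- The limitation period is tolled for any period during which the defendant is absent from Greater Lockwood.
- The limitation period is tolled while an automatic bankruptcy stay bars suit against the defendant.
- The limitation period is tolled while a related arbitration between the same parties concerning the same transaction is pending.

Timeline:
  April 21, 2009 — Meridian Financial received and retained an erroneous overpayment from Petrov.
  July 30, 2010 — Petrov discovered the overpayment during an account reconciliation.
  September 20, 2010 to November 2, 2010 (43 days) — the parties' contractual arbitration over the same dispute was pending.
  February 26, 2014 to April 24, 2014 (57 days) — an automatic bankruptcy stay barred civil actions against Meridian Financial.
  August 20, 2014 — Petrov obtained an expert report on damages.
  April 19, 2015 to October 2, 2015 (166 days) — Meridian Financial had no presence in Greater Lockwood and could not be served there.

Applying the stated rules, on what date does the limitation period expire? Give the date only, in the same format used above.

January 12, 2016

Because the rule ties accrual to occurrence, the claim accrued on April 21, 2009, not on the July 30, 2010 discovery date.
Adding the 6 years base period to April 21, 2009 gives a deadline of April 21, 2015, before any tolling.
Because the pending related arbitration ran from September 20, 2010 to November 2, 2010, the deadline is extended by 43 days to June 3, 2015.
Because the automatic bankruptcy stay ran from February 26, 2014 to April 24, 2014, the deadline is extended by 57 days to July 30, 2015.
Because the defendant's absence from the jurisdiction ran from April 19, 2015 to October 2, 2015, the deadline is extended by 166 days to January 12, 2016.
None of the other events listed affects the running of the period under the stated rules.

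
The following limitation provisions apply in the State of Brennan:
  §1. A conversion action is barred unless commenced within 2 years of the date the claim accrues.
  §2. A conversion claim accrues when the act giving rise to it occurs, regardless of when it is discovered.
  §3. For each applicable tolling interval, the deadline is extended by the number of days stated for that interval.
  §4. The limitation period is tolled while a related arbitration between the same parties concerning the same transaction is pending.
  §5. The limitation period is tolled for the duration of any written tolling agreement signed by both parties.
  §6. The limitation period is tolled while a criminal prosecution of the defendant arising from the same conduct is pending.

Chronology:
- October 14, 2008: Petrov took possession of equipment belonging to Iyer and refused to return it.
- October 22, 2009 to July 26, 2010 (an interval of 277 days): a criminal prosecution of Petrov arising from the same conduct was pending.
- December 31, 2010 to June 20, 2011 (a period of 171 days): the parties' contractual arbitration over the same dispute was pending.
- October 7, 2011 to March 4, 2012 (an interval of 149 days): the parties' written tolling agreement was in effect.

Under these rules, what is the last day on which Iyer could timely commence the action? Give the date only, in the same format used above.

June 2, 2012

The limitation period began to run on October 14, 2008.
The untolled deadline — 2 years after October 14, 2008 — is October 14, 2010.
Because the pending criminal prosecution ran from October 22, 2009 to July 26, 2010, the deadline is extended by 277 days to July 18, 2011.
Because the pending related arbitration ran from December 31, 2010 to June 20, 2011, the deadline is extended by 171 days to January 5, 2012.
Because the written tolling agreement ran from October 7, 2011 to March 4, 2012, the deadline is extended by 149 days to June 2, 2012.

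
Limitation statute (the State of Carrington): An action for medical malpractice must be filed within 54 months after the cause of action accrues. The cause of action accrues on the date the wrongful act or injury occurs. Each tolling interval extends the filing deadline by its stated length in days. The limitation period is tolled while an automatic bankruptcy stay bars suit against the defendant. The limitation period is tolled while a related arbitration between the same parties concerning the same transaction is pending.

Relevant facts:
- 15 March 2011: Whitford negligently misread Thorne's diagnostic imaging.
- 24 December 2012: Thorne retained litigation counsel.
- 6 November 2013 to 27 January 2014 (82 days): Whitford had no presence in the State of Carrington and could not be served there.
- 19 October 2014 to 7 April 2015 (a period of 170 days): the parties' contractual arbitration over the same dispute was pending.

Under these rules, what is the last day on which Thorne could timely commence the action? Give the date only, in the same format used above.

The claim accrued on 15 March 2011, when the wrongful act occurred.
54 months from 15 March 2011 is 15 September 2015.
Because the pending related arbitration ran from 19 October 2014 to 7 April 2015, the deadline is extended by 170 days to 3 March 2016.
The defendant's absence from the jurisdiction from 6 November 2013 to 27 January 2014 does not toll the period, because no stated rule makes the defendant's absence a tolling event.
The other events in the timeline have no effect on the limitation period under the stated rules.

3 March 2016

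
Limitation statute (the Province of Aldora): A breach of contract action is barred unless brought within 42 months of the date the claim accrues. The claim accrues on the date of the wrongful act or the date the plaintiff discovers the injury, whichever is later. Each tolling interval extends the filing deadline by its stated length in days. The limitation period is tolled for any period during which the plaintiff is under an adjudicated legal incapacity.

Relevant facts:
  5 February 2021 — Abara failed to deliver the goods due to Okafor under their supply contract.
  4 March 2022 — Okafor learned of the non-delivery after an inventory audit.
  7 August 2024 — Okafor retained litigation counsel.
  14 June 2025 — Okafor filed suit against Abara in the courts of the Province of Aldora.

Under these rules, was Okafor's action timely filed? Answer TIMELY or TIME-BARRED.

TIMELY

The claim accrued on 4 March 2022 — the later of the 5 February 2021 act and the 4 March 2022 discovery.
Adding the 42 months base period to 4 March 2022 gives a deadline of 4 September 2025, before any tolling.
None of the other events listed affects the running of the period under the stated rules.
The 14 June 2025 filing precedes the 4 September 2025 deadline; the claim is timely.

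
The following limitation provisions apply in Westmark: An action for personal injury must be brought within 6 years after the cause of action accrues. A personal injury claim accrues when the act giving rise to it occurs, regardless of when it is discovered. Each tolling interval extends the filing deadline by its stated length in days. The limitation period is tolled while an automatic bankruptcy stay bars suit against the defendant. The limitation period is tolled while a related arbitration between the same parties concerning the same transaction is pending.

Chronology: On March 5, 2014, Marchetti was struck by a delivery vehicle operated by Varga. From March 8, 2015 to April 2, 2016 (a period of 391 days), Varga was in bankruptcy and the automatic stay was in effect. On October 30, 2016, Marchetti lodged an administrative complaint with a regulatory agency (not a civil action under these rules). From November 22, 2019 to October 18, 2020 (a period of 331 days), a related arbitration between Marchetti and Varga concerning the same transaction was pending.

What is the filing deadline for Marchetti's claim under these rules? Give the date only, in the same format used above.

February 25, 2022

The claim accrued on March 5, 2014, when the wrongful act occurred.
The untolled deadline — 6 years after March 5, 2014 — is March 5, 2020.
The period was tolled for 391 days by the automatic bankruptcy stay (March 8, 2015 to April 2, 2016), pushing the deadline to March 31, 2021.
The period was tolled for 331 days by the pending related arbitration (November 22, 2019 to October 18, 2020), pushing the deadline to February 25, 2022.
None of the other events listed affects the running of the period under the stated rules.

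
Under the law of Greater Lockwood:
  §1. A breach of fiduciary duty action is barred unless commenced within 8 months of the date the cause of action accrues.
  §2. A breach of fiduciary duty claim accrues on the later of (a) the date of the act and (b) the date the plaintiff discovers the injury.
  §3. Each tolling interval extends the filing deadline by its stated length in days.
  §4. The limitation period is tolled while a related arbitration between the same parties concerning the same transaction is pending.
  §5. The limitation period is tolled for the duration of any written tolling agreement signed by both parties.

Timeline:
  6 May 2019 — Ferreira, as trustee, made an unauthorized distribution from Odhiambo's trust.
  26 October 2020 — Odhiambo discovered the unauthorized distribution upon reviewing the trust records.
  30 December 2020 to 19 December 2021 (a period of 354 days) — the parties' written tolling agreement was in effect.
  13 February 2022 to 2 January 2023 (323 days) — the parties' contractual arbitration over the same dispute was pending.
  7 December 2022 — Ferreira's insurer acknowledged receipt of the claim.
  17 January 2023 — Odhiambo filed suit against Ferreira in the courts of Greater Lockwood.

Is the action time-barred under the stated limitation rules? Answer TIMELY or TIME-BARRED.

Taking the later of the act (6 May 2019) and discovery (26 October 2020), the claim accrued on 26 October 2020.
8 months from 26 October 2020 is 26 June 2021.
The period was tolled for 354 days by the written tolling agreement (30 December 2020 to 19 December 2021), pushing the deadline to 15 June 2022.
The period was tolled for 323 days by the pending related arbitration (13 February 2022 to 2 January 2023), pushing the deadline to 4 May 2023.
Nothing else in the chronology tolls or restarts the period.
Odhiambo filed on 17 January 2023, before the 4 May 2023 deadline, so the action is timely.

TIMELY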